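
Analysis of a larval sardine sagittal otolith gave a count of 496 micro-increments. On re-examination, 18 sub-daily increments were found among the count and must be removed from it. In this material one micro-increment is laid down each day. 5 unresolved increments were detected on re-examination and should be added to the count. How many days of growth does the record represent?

Correcting the raw count gives 496 − 18 + 5 = 483 true micro-increments.
At one micro-increment per day, that is 483 days.

483 days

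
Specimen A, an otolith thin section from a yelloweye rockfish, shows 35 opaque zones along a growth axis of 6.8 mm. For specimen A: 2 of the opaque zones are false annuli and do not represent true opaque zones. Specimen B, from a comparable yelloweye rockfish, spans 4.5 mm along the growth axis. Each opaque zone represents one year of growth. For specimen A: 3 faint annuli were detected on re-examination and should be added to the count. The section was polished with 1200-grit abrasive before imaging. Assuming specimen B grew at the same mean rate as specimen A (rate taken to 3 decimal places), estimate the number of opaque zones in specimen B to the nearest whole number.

24 opaque zones

Specimen A: after corrections the count is 35 − 2 + 3 = 36 opaque zones.
A: Mean rate = 6.8 mm / 36 years ≈ 0.189 mm/year.
Specimen B: 4.5 mm / 0.189 mm per year = 23.81 years ≈ 24 opaque zones.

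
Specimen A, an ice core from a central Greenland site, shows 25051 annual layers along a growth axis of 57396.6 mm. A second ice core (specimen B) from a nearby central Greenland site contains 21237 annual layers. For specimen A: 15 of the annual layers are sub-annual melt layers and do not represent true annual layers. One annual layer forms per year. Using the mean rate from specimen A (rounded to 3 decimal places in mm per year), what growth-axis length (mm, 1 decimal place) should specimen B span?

48696.4 mm

Specimen A: adjusted count: 25051 − 15 = 25036 annual layers.
A: 57396.6 mm over 25036 years gives 57396.6 / 25036 ≈ 2.293 mm/yr.
For B, 2.293 mm/year × 21237 years = 48696.4 mm.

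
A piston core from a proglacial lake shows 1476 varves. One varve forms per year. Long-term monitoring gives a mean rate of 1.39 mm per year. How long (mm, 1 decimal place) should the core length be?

The record spans 1476 years at 1.39 mm per year.
Predicted length = 1.39 mm/year × 1476 years = 2051.6 mm.

2051.6 mm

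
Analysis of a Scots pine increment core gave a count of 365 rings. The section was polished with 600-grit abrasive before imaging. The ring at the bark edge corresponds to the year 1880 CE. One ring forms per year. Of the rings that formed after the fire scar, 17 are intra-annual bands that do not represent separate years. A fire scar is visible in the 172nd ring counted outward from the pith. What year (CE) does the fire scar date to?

The fire scar sits at ring 172 from the pith, so 365 − 172 = 193 rings formed after it.
193 − 17 false = 176 true rings after the fire scar.
Counting back 176 years from 1880 CE places the fire scar in 1880 − 176 = 1704 CE.

1704 CE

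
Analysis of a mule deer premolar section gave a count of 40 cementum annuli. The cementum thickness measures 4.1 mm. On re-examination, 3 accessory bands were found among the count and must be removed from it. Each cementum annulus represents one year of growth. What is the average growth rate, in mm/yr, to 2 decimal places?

After corrections the count is 40 − 3 = 37 cementum annuli.
Mean rate = 4.1 mm / 37 years ≈ 0.11 mm/yr.

0.11 mm/yr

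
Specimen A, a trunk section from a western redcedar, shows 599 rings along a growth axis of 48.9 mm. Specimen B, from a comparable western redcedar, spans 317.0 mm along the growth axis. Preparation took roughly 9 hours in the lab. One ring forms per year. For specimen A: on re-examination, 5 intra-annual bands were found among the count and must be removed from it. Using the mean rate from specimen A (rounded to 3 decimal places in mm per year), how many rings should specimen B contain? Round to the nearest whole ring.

Specimen A: true ring count = 599 − 5 = 594.
A: 48.9 mm over 594 years gives 48.9 / 594 ≈ 0.082 mm per year.
B spans 317.0 / 0.082 = 3865.85 years ≈ 3866 rings.

3866 rings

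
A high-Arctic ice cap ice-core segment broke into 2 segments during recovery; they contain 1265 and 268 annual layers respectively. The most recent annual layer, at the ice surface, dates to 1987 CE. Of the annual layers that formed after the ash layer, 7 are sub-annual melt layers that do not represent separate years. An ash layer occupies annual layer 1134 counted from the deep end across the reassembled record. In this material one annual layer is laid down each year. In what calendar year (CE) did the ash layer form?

Total annual layers = 1265 + 268 = 1533.
1533 − 1134 = 399 annual layers lie beyond the ash layer toward the ice surface.
Excluding 7 false annual layers: 399 − 7 = 392.
1987 − 392 = 1595 CE.

1595 CE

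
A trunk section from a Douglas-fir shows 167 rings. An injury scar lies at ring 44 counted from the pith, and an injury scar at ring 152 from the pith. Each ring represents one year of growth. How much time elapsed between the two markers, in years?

108 years

Separation: 152 − 44 = 108 rings.
That is 108 years at one ring per year.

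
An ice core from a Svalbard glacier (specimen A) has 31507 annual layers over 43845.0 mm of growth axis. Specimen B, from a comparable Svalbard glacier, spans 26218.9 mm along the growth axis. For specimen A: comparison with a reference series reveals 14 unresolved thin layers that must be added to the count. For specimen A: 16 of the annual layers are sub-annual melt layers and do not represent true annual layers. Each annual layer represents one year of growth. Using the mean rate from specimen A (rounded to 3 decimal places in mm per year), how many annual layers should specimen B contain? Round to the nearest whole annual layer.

Specimen A: correcting the raw count gives 31507 − 16 + 14 = 31505 true annual layers.
A: Extension rate ≈ 43845.0 / 31505 = 1.392 mm per year.
Specimen B: 26218.9 mm / 1.392 mm per year = 18835.42 years ≈ 18835 annual layers.

18835 annual layers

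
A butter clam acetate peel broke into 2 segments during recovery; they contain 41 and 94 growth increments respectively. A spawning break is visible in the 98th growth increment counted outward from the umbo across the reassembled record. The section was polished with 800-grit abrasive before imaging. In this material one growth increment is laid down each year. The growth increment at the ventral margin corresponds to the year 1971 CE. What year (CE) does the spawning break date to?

Total growth increments = 41 + 94 = 135.
135 − 98 = 37 growth increments lie beyond the spawning break toward the ventral margin.
1971 − 37 = 1934 CE.

1934 CE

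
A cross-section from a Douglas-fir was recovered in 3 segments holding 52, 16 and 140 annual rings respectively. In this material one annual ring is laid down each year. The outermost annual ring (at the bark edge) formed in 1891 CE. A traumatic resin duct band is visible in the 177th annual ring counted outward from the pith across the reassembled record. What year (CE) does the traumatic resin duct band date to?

1860 CE

Total annual rings = 52 + 16 + 140 = 208.
The traumatic resin duct band sits at annual ring 177 from the pith, so 208 − 177 = 31 annual rings formed after it.
Counting back 31 years from 1891 CE places the traumatic resin duct band in 1891 − 31 = 1860 CE.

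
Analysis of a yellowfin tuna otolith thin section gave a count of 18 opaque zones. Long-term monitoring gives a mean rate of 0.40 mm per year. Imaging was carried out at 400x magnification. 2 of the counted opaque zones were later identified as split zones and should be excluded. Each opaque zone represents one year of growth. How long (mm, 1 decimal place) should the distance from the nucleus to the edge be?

Adjusted count: 18 − 2 = 16 opaque zones.
Predicted length = 0.40 mm/year × 16 years = 6.4 mm.

6.4 mm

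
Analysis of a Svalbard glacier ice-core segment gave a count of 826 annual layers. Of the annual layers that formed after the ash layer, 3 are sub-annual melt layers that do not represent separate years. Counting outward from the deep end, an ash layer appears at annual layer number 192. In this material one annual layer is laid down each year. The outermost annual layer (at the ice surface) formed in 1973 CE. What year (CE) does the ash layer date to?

The ash layer sits at annual layer 192 from the deep end, so 826 − 192 = 634 annual layers formed after it.
Removing the 3 false annual layers leaves 634 − 3 = 631 true annual layers beyond the ash layer.
1973 − 631 = 1342 CE.

1342 CE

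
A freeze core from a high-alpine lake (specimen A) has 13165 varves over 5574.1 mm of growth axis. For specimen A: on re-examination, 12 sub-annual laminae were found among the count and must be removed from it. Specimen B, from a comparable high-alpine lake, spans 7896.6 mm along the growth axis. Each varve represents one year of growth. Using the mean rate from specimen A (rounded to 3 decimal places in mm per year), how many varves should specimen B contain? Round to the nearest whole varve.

Specimen A: adjusted count: 13165 − 12 = 13153 varves.
A: Mean rate = 5574.1 mm / 13153 years ≈ 0.424 mm/yr.
Specimen B: 7896.6 mm / 0.424 mm per year = 18624.06 years ≈ 18624 varves.

18624 varves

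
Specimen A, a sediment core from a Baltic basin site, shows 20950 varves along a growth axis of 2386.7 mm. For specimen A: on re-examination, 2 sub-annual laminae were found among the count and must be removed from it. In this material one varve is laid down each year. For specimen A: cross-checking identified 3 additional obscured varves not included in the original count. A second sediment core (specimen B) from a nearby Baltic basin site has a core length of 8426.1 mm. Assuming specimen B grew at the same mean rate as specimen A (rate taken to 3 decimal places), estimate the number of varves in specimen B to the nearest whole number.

Specimen A: adjusted count: 20950 − 2 + 3 = 20951 varves.
A: 2386.7 mm over 20951 years gives 2386.7 / 20951 ≈ 0.114 mm/year.
B spans 8426.1 / 0.114 = 73913.16 years ≈ 73913 varves.

73913 varves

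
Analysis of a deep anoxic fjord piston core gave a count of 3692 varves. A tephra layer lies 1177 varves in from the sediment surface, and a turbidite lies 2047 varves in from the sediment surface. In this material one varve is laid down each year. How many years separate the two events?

870 years

Separation: 2047 − 1177 = 870 varves.
That is 870 years at one varve per year.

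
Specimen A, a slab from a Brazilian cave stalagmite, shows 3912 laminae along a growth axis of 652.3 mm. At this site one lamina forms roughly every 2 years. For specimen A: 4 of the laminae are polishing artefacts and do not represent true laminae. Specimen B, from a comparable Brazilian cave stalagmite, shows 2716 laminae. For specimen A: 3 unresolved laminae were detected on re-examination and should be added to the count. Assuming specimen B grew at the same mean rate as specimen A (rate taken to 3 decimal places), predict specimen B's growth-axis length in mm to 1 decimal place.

Specimen A: after corrections the count is 3912 − 4 + 3 = 3911 laminae.
Specimen A: multiplying by 2 years per lamina: 3911 × 2 = 7822 years.
A: Extension rate ≈ 652.3 / 7822 = 0.083 mm/year.
Specimen B: at 2 years per lamina, 2716 × 2 = 5432 years. Length of B = 0.083 × 5432 = 450.9 mm.

450.9 mm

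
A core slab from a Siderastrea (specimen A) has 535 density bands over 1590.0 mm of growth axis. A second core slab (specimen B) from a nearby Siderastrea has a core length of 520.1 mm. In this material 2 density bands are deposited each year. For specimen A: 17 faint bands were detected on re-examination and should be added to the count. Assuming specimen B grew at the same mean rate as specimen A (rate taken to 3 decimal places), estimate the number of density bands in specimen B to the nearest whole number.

Specimen A: adjusted count: 535 + 17 = 552 density bands.
Specimen A: with 2 density bands per year, 552 / 2 = 276 years.
A: Extension rate ≈ 1590.0 / 276 = 5.761 mm/year.
Specimen B: 520.1 mm / 5.761 mm per year = 90.28 years; at 2 density bands per year that is 90.28 × 2 ≈ 181 density bands.

181 density bands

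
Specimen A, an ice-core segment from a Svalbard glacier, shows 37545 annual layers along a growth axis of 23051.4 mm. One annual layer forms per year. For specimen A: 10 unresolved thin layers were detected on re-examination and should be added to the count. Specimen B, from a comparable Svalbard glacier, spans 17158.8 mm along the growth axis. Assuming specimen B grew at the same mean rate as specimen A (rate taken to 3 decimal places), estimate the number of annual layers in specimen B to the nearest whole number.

27946 annual layers

Specimen A: true annual layer count = 37545 + 10 = 37555.
A: 23051.4 mm over 37555 years gives 23051.4 / 37555 ≈ 0.614 mm per year.
B spans 17158.8 / 0.614 = 27945.93 years ≈ 27946 annual layers.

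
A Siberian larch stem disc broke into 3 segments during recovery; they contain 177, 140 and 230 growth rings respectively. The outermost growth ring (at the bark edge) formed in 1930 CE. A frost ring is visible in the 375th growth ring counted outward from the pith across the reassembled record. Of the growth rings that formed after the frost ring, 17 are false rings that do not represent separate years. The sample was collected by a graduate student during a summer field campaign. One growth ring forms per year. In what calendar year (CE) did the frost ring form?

1775 CE

Total growth rings = 177 + 140 + 230 = 547.
547 − 375 = 172 growth rings lie beyond the frost ring toward the bark edge.
Excluding 17 false growth rings: 172 − 17 = 155.
1930 − 155 = 1775 CE.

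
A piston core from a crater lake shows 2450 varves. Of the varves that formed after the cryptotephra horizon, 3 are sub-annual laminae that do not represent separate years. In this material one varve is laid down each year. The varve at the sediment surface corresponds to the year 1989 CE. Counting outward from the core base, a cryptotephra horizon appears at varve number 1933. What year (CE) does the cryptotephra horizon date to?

2450 − 1933 = 517 varves lie beyond the cryptotephra horizon toward the sediment surface.
517 − 3 false = 514 true varves after the cryptotephra horizon.
1989 − 514 = 1475 CE.

1475 CE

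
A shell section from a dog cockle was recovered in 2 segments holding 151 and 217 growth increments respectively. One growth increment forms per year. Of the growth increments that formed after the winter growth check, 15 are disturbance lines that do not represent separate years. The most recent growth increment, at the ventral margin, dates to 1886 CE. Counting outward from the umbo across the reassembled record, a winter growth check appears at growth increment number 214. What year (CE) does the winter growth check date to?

1747 CE

Total growth increments = 151 + 217 = 368.
The winter growth check sits at growth increment 214 from the umbo, so 368 − 214 = 154 growth increments formed after it.
Removing the 15 false growth increments leaves 154 − 15 = 139 true growth increments beyond the winter growth check.
Counting back 139 years from 1886 CE places the winter growth check in 1886 − 139 = 1747 CE.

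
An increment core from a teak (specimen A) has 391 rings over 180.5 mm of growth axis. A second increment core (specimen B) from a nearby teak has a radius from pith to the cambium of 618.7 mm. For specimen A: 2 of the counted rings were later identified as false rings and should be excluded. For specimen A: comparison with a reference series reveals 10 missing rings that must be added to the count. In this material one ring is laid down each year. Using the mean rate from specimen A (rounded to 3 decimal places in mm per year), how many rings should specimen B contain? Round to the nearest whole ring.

1369 rings

Specimen A: true ring count = 391 − 2 + 10 = 399.
A: 180.5 mm over 399 years gives 180.5 / 399 ≈ 0.452 mm/yr.
Specimen B: 618.7 mm / 0.452 mm per year = 1368.81 years ≈ 1369 rings.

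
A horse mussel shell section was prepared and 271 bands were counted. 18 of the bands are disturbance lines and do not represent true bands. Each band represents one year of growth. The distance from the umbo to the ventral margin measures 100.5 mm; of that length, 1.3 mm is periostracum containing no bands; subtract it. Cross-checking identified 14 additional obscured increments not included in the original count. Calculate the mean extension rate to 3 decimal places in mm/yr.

Correcting the raw count gives 271 − 18 + 14 = 267 true bands.
The growth record spans 100.5 − 1.3 = 99.2 mm.
99.2 mm over 267 years gives 99.2 / 267 ≈ 0.372 mm/yr.

0.372 mm/yr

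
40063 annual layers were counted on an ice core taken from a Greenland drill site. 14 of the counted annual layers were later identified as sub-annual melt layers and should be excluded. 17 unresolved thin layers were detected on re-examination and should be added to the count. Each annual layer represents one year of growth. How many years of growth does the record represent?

Adjusted count: 40063 − 14 + 17 = 40066 annual layers.
With a one-to-one annual layer periodicity this is 40066 years.

40066 years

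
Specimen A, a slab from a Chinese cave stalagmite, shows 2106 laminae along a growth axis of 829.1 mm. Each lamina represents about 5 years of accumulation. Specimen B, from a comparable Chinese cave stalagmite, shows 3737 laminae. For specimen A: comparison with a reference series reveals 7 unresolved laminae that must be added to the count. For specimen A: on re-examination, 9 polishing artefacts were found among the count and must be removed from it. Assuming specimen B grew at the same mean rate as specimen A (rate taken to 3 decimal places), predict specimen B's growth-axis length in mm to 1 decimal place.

Specimen A: adjusted count: 2106 − 9 + 7 = 2104 laminae.
Specimen A: multiplying by 5 years per lamina: 2104 × 5 = 10520 years.
A: 829.1 mm over 10520 years gives 829.1 / 10520 ≈ 0.079 mm per year.
Specimen B: at 5 years per lamina, 3737 × 5 = 18685 years. Length of B = 0.079 × 18685 = 1476.1 mm.

1476.1 mm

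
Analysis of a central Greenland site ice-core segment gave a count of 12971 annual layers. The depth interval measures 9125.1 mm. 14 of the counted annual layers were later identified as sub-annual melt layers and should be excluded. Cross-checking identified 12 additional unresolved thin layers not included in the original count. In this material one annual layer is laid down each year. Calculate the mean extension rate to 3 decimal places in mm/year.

After corrections the count is 12971 − 14 + 12 = 12969 annual layers.
9125.1 mm over 12969 years gives 9125.1 / 12969 ≈ 0.704 mm/year.

0.704 mm/year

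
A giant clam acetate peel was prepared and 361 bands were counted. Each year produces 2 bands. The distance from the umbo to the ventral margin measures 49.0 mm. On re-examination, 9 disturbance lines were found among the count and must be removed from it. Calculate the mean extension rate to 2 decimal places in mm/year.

True band count = 361 − 9 = 352.
352 bands at 2 per year is 352 / 2 = 176 years.
Extension rate ≈ 49.0 / 176 = 0.28 mm/year.

0.28 mm/year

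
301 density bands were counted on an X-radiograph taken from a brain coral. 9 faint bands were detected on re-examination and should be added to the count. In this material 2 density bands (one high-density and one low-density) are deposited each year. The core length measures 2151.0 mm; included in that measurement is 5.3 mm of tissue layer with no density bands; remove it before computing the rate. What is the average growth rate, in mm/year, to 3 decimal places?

13.843 mm/year

Adjusted count: 301 + 9 = 310 density bands.
Dividing by 2 density bands per year: 310 / 2 = 155 years.
The growth record spans 2151.0 − 5.3 = 2145.7 mm.
Mean rate = 2145.7 mm / 155 years ≈ 13.843 mm/year.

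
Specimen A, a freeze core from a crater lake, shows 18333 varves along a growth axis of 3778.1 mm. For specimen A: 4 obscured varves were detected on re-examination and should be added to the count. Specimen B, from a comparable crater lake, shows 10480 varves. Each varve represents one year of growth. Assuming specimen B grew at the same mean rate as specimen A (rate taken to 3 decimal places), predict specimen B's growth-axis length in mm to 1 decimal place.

2158.9 mm

Specimen A: adjusted count: 18333 + 4 = 18337 varves.
A: 3778.1 mm over 18337 years gives 3778.1 / 18337 ≈ 0.206 mm/year.
Length of B = 0.206 × 10480 = 2158.9 mm.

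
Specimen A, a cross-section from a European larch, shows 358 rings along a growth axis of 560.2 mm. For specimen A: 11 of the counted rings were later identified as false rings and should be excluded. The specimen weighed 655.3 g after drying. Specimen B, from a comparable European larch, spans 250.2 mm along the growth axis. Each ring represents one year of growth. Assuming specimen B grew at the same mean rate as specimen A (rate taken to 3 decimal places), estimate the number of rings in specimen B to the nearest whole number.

Specimen A: adjusted count: 358 − 11 = 347 rings.
A: Extension rate ≈ 560.2 / 347 = 1.614 mm/yr.
B spans 250.2 / 1.614 = 155.02 years ≈ 155 rings.

155 rings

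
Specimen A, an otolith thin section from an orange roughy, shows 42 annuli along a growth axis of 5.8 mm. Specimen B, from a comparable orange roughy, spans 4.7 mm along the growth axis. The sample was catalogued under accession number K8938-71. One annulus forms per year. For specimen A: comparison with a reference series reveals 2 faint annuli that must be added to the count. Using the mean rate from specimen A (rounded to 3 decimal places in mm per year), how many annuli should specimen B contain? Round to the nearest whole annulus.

36 annuli

Specimen A: true annulus count = 42 + 2 = 44.
A: Mean rate = 5.8 mm / 44 years ≈ 0.132 mm/yr.
For B, 4.7 / 0.132 = 35.61 years ≈ 36 annuli.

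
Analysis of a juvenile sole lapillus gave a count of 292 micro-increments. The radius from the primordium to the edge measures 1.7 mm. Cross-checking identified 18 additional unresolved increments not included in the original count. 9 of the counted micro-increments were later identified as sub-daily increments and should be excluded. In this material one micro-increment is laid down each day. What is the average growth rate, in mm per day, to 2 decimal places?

After corrections the count is 292 − 9 + 18 = 301 micro-increments.
Mean rate = 1.7 mm / 301 days ≈ 0.01 mm per day.

0.01 mm per day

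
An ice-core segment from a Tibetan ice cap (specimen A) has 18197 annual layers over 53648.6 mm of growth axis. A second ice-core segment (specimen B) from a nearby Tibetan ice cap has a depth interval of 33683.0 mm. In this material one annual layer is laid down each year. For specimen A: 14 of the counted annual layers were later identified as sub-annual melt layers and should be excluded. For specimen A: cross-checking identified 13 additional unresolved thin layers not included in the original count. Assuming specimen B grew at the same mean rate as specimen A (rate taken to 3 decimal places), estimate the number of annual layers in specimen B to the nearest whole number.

Specimen A: correcting the raw count gives 18197 − 14 + 13 = 18196 true annual layers.
A: 53648.6 mm over 18196 years gives 53648.6 / 18196 ≈ 2.948 mm/year.
B spans 33683.0 / 2.948 = 11425.71 years ≈ 11426 annual layers.

11426 annual layers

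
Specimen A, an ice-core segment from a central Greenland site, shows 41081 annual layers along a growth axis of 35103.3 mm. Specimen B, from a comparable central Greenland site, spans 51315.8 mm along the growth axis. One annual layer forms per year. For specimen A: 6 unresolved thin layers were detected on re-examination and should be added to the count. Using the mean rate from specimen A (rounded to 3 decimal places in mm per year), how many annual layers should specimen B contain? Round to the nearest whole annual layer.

Specimen A: correcting the raw count gives 41081 + 6 = 41087 true annual layers.
A: Mean rate = 35103.3 mm / 41087 years ≈ 0.854 mm/yr.
For B, 51315.8 / 0.854 = 60088.76 years ≈ 60089 annual layers.

60089 annual layers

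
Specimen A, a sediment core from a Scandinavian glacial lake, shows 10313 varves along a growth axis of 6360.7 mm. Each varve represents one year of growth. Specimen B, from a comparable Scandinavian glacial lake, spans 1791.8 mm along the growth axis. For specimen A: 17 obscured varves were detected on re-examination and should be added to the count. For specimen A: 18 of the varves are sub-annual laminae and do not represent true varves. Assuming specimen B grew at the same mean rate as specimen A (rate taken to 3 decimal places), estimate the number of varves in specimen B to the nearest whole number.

2904 varves

Specimen A: correcting the raw count gives 10313 − 18 + 17 = 10312 true varves.
A: Extension rate ≈ 6360.7 / 10312 = 0.617 mm per year.
B spans 1791.8 / 0.617 = 2904.05 years ≈ 2904 varves.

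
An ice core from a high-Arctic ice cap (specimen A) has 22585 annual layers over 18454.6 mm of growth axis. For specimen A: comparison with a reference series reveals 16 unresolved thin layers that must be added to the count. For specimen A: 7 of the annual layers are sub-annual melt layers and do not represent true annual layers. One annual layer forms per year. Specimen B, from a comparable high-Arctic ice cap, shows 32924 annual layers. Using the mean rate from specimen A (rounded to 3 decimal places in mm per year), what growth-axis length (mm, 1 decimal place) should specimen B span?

26898.9 mm

Specimen A: correcting the raw count gives 22585 − 7 + 16 = 22594 true annual layers.
A: 18454.6 mm over 22594 years gives 18454.6 / 22594 ≈ 0.817 mm/year.
Length of B = 0.817 × 32924 = 26898.9 mm.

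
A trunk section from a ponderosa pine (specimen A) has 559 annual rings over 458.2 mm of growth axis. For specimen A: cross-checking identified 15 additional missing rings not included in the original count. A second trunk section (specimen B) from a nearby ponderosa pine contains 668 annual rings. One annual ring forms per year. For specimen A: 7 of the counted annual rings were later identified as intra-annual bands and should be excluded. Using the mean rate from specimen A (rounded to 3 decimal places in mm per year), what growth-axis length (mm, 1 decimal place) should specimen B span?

Specimen A: adjusted count: 559 − 7 + 15 = 567 annual rings.
A: Extension rate ≈ 458.2 / 567 = 0.808 mm per year.
For B, 0.808 mm/year × 668 years = 539.7 mm.

539.7 mm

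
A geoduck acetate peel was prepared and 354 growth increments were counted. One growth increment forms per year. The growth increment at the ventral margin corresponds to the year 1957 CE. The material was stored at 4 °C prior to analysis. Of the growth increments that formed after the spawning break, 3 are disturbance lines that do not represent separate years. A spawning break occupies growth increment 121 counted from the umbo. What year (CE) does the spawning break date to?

1727 CE

Between growth increment 121 and the ventral margin there are 354 − 121 = 233 growth increments.
Excluding 3 false growth increments: 233 − 3 = 230.
1957 − 230 = 1727 CE.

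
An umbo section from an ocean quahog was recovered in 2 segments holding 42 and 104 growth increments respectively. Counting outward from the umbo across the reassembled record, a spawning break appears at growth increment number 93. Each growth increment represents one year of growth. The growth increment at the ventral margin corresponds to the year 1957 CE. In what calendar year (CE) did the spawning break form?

Total growth increments = 42 + 104 = 146.
The spawning break sits at growth increment 93 from the umbo, so 146 − 93 = 53 growth increments formed after it.
1957 − 53 = 1904 CE.

1904 CE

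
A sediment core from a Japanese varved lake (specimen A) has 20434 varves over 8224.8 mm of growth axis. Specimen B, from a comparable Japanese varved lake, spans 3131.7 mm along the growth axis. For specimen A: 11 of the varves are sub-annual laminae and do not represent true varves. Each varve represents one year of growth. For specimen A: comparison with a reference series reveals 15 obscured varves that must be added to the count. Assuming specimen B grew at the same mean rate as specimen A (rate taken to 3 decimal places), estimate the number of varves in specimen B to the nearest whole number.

Specimen A: true varve count = 20434 − 11 + 15 = 20438.
A: Extension rate ≈ 8224.8 / 20438 = 0.402 mm/year.
B spans 3131.7 / 0.402 = 7790.30 years ≈ 7790 varves.

7790 varves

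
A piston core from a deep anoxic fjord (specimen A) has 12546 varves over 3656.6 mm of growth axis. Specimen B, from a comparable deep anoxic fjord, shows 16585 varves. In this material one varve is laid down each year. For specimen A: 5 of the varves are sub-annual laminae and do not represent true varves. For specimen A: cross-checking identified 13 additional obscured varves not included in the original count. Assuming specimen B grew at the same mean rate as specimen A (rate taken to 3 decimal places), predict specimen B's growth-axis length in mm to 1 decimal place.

4826.2 mm

Specimen A: adjusted count: 12546 − 5 + 13 = 12554 varves.
A: Extension rate ≈ 3656.6 / 12554 = 0.291 mm per year.
For B, 0.291 mm/year × 16585 years = 4826.2 mm.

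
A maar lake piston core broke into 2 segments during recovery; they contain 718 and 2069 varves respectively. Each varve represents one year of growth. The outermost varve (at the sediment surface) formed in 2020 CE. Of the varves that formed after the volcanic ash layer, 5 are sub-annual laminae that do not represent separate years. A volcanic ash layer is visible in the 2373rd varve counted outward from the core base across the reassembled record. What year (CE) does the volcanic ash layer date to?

Total varves = 718 + 2069 = 2787.
Between varve 2373 and the sediment surface there are 2787 − 2373 = 414 varves.
Removing the 5 false varves leaves 414 − 5 = 409 true varves beyond the volcanic ash layer.
Counting back 409 years from 2020 CE places the volcanic ash layer in 2020 − 409 = 1611 CE.

1611 CE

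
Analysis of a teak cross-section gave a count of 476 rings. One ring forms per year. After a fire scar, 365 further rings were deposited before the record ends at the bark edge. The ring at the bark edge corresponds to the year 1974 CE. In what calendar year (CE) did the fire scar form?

1609 CE

There are 365 rings younger than the fire scar.
The ring at the bark edge is 1974 CE, so the fire scar dates to 1974 − 365 = 1609 CE.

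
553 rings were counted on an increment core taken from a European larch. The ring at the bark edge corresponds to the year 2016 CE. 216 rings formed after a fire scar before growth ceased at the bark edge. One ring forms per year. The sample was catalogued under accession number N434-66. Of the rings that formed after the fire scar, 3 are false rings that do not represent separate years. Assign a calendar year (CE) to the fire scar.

216 rings post-date the fire scar.
Excluding 3 false rings: 216 − 3 = 213.
Counting back 213 years from 2016 CE places the fire scar in 2016 − 213 = 1803 CE.

1803 CE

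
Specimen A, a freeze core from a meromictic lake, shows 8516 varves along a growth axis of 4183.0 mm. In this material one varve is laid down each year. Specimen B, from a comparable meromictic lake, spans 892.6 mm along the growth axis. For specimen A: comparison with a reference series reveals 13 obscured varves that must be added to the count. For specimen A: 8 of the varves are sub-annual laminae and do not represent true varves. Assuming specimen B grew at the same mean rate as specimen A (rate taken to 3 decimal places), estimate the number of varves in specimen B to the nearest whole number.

1818 varves

Specimen A: after corrections the count is 8516 − 8 + 13 = 8521 varves.
A: 4183.0 mm over 8521 years gives 4183.0 / 8521 ≈ 0.491 mm/yr.
Specimen B: 892.6 mm / 0.491 mm per year = 1817.92 years ≈ 1818 varves.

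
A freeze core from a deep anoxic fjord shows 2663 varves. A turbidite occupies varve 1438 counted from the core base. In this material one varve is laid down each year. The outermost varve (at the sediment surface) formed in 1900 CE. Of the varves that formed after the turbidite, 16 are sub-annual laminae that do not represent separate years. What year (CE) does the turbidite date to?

691 CE

2663 − 1438 = 1225 varves lie beyond the turbidite toward the sediment surface.
Removing the 16 false varves leaves 1225 − 16 = 1209 true varves beyond the turbidite.
Counting back 1209 years from 1900 CE places the turbidite in 1900 − 1209 = 691 CE.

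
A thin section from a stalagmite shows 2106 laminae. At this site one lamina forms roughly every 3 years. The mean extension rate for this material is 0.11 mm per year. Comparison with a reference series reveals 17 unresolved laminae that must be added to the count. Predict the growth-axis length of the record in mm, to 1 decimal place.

700.6 mm

Correcting the raw count gives 2106 + 17 = 2123 true laminae.
At 3 years per lamina, 2123 × 3 = 6369 years.
Length ≈ 0.11 × 6369 = 700.6 mm.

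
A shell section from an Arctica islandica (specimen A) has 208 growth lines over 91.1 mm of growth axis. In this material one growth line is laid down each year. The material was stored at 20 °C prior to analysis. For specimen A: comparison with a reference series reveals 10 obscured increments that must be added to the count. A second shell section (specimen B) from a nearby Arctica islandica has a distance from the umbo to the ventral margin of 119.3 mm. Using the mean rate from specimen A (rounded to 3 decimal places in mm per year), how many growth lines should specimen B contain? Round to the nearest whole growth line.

Specimen A: adjusted count: 208 + 10 = 218 growth lines.
A: Extension rate ≈ 91.1 / 218 = 0.418 mm/yr.
Specimen B: 119.3 mm / 0.418 mm per year = 285.41 years ≈ 285 growth lines.

285 growth lines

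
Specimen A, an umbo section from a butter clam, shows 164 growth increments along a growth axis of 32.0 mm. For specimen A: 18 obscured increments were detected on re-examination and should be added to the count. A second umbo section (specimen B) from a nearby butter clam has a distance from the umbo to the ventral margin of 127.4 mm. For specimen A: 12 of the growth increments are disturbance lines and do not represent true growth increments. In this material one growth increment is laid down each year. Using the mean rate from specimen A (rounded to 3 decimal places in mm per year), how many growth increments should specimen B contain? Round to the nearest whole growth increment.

Specimen A: adjusted count: 164 − 12 + 18 = 170 growth increments.
A: Extension rate ≈ 32.0 / 170 = 0.188 mm per year.
B spans 127.4 / 0.188 = 677.66 years ≈ 678 growth increments.

678 growth increments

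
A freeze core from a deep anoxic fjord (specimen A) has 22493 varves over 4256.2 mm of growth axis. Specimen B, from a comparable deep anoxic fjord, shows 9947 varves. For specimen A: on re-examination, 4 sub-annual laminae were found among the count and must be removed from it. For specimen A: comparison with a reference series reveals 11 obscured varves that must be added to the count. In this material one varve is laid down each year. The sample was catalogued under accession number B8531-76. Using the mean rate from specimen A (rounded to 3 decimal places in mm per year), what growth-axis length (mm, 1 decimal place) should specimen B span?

1880.0 mm

Specimen A: true varve count = 22493 − 4 + 11 = 22500.
A: Extension rate ≈ 4256.2 / 22500 = 0.189 mm/yr.
For B, 0.189 mm/year × 9947 years = 1880.0 mm.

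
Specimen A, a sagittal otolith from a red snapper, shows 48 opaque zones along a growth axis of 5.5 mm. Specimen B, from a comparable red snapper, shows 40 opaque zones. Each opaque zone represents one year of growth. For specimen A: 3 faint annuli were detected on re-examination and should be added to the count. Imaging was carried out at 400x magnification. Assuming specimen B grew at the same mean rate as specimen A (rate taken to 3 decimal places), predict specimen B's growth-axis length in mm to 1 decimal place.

Specimen A: correcting the raw count gives 48 + 3 = 51 true opaque zones.
A: Mean rate = 5.5 mm / 51 years ≈ 0.108 mm/yr.
Length of B = 0.108 × 40 = 4.3 mm.

4.3 mm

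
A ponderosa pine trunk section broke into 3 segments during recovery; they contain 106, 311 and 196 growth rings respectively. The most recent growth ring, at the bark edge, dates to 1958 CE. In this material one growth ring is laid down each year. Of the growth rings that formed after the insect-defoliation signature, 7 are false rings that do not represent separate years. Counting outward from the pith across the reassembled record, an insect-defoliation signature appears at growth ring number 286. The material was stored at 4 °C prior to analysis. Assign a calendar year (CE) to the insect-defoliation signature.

1638 CE

Total growth rings = 106 + 311 + 196 = 613.
The insect-defoliation signature sits at growth ring 286 from the pith, so 613 − 286 = 327 growth rings formed after it.
Removing the 7 false growth rings leaves 327 − 7 = 320 true growth rings beyond the insect-defoliation signature.
Counting back 320 years from 1958 CE places the insect-defoliation signature in 1958 − 320 = 1638 CE.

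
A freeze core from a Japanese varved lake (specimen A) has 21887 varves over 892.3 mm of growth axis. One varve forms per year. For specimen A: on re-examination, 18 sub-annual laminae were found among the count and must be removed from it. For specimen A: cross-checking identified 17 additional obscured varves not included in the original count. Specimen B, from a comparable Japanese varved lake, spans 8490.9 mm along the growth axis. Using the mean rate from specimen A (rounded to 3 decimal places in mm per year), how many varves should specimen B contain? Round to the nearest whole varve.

Specimen A: true varve count = 21887 − 18 + 17 = 21886.
A: 892.3 mm over 21886 years gives 892.3 / 21886 ≈ 0.041 mm/year.
B spans 8490.9 / 0.041 = 207095.12 years ≈ 207095 varves.

207095 varves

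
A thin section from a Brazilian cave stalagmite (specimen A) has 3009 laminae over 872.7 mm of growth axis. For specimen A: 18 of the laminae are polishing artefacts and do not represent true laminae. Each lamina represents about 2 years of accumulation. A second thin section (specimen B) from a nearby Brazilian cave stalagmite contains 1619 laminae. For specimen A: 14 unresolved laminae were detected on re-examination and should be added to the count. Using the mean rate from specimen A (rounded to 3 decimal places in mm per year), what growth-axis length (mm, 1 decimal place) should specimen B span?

Specimen A: true lamina count = 3009 − 18 + 14 = 3005.
Specimen A: at 2 years per lamina, 3005 × 2 = 6010 years.
A: Extension rate ≈ 872.7 / 6010 = 0.145 mm/yr.
Specimen B: multiplying by 2 years per lamina: 1619 × 2 = 3238 years. Length of B = 0.145 × 3238 = 469.5 mm.

469.5 mm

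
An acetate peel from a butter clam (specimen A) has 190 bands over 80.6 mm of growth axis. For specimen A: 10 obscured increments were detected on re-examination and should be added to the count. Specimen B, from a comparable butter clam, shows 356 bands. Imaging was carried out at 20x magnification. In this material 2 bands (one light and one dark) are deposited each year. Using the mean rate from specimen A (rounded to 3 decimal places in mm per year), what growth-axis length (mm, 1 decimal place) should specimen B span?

Specimen A: true band count = 190 + 10 = 200.
Specimen A: dividing by 2 bands per year: 200 / 2 = 100 years.
A: Mean rate = 80.6 mm / 100 years ≈ 0.806 mm/yr.
Specimen B: 356 bands at 2 per year is 356 / 2 = 178 years. B's length ≈ 0.806 × 178 = 143.5 mm.

143.5 mm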